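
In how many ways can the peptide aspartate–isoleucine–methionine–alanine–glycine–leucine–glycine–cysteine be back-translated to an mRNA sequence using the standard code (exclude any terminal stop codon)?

4608

Asp: 2 codons.
Ile: 3 codons.
Met: 1 codon.
Ala: 4 codons.
Gly: 4 codons.
Leu: 6 codons.
Gly: 4 codons.
Cys: 2 codons.
2 × 3 × 1 × 4 × 4 × 6 × 4 × 2 = 4608.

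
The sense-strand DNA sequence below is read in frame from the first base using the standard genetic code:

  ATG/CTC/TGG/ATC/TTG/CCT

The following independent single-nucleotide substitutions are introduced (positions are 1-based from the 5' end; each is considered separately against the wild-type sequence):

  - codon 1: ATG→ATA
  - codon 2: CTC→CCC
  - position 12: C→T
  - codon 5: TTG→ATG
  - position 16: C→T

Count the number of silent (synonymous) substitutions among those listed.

Codon 1: ATG (Met) → ATA (Ile) — missense.
Codon 2: CTC (Leu) → CCC (Pro) — missense.
Codon 4: ATC (Ile) → ATT (Ile) — synonymous.
Codon 5: TTG (Leu) → ATG (Met) — missense.
Codon 6: CCT (Pro) → TCT (Ser) — missense.
Synonymous: 1 of 5.

1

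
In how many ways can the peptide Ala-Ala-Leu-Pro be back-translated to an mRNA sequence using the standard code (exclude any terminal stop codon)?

Ala: 4 codons.
Ala: 4 codons.
Leu: 6 codons.
Pro: 4 codons.
4 × 4 × 6 × 4 = 384.

384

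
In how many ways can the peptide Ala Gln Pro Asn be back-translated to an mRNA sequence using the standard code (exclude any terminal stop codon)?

Ala: 4 codons.
Gln: 2 codons.
Pro: 4 codons.
Asn: 2 codons.
4 × 2 × 4 × 2 = 64.

64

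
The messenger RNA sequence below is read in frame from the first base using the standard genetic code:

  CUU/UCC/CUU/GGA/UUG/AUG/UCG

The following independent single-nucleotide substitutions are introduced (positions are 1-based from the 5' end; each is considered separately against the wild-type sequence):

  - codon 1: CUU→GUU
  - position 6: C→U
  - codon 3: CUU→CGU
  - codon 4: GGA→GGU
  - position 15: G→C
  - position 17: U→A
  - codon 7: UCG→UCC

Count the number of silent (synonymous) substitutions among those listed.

3

Codon 1: CUU (Leu) → GUU (Val) — missense.
Codon 2: UCC (Ser) → UCU (Ser) — synonymous.
Codon 3: CUU (Leu) → CGU (Arg) — missense.
Codon 4: GGA (Gly) → GGU (Gly) — synonymous.
Codon 5: UUG (Leu) → UUC (Phe) — missense.
Codon 6: AUG (Met) → AAG (Lys) — missense.
Codon 7: UCG (Ser) → UCC (Ser) — synonymous.
Synonymous: 3 of 7.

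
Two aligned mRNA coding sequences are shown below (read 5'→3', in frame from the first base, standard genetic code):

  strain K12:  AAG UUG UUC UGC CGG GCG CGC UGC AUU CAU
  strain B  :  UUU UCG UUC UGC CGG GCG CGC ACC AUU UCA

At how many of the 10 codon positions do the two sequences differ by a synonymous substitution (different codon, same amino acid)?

0

Codon 1: AAG Lys / UUU Phe — nonsynonymous.
Codon 2: UUG Leu / UCG Ser — nonsynonymous.
Codon 3: UUC Phe / UUC Phe — identical.
Codon 4: UGC Cys / UGC Cys — identical.
Codon 5: CGG Arg / CGG Arg — identical.
Codon 6: GCG Ala / GCG Ala — identical.
Codon 7: CGC Arg / CGC Arg — identical.
Codon 8: UGC Cys / ACC Thr — nonsynonymous.
Codon 9: AUU Ile / AUU Ile — identical.
Codon 10: CAU His / UCA Ser — nonsynonymous.
Synonymous differences: 0.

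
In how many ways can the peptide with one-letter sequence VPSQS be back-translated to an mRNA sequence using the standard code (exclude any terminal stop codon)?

1152

Val: 4 codons.
Pro: 4 codons.
Ser: 6 codons.
Gln: 2 codons.
Ser: 6 codons.
4 × 4 × 6 × 2 × 6 = 1152.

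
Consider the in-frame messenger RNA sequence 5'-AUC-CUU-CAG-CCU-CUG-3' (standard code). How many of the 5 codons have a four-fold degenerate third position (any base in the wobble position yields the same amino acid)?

Codon 1 AUC (Ile): third position 3-fold.
Codon 2 CUU (Leu): third position 4-fold.
Codon 3 CAG (Gln): third position 2-fold.
Codon 4 CCU (Pro): third position 4-fold.
Codon 5 CUG (Leu): third position 4-fold.
Four-fold degenerate third positions: 3.

3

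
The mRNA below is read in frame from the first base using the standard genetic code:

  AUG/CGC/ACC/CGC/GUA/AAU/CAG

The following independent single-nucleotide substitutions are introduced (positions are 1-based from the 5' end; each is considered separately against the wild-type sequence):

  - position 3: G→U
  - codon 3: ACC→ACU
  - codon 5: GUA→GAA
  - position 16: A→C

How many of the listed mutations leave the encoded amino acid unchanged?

1

Codon 1: AUG (Met) → AUU (Ile) — missense.
Codon 3: ACC (Thr) → ACU (Thr) — synonymous.
Codon 5: GUA (Val) → GAA (Glu) — missense.
Codon 6: AAU (Asn) → CAU (His) — missense.
Synonymous: 1 of 4.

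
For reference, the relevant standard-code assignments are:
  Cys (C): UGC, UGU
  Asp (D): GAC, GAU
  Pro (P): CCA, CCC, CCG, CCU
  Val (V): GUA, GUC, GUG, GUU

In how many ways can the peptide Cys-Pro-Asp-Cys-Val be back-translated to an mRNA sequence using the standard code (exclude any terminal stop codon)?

Cys: 2 codons.
Pro: 4 codons.
Asp: 2 codons.
Cys: 2 codons.
Val: 4 codons.
2 × 4 × 2 × 2 × 4 = 128.

128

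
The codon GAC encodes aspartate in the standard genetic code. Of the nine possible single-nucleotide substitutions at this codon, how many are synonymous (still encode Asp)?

Position 1: none → 0 synonymous.
Position 2: none → 0 synonymous.
Position 3: GAU → 1 synonymous.
Total: 0 + 0 + 1 = 1.

1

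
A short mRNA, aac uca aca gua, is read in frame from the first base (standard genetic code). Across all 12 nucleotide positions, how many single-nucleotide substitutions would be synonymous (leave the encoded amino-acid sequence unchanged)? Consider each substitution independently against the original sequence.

10

Codon 1 (AAC, Asn): 1 synonymous substitution.
Codon 2 (UCA, Ser): 3 synonymous substitutions.
Codon 3 (ACA, Thr): 3 synonymous substitutions.
Codon 4 (GUA, Val): 3 synonymous substitutions.
Total: 1 + 3 + 3 + 3 = 10.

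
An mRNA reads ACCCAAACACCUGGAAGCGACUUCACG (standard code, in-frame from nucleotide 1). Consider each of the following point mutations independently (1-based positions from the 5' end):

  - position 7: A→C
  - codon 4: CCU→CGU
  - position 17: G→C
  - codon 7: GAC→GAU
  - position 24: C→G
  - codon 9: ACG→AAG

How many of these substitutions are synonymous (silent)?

Codon 3: ACA (Thr) → CCA (Pro) — missense.
Codon 4: CCU (Pro) → CGU (Arg) — missense.
Codon 6: AGC (Ser) → ACC (Thr) — missense.
Codon 7: GAC (Asp) → GAU (Asp) — synonymous.
Codon 8: UUC (Phe) → UUG (Leu) — missense.
Codon 9: ACG (Thr) → AAG (Lys) — missense.
Synonymous: 1 of 6.

1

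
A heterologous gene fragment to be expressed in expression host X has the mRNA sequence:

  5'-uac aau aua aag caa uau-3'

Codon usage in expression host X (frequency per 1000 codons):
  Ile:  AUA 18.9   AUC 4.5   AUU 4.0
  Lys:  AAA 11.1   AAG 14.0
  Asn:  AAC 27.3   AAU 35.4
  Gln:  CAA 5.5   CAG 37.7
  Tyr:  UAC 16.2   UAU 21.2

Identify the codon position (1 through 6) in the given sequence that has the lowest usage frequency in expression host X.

Codon 1 UAC (Tyr): 16.2 per 1000.
Codon 2 AAU (Asn): 35.4 per 1000.
Codon 3 AUA (Ile): 18.9 per 1000.
Codon 4 AAG (Lys): 14.0 per 1000.
Codon 5 CAA (Gln): 5.5 per 1000.
Codon 6 UAU (Tyr): 21.2 per 1000.
Lowest frequency is 5.5 at codon 5.

5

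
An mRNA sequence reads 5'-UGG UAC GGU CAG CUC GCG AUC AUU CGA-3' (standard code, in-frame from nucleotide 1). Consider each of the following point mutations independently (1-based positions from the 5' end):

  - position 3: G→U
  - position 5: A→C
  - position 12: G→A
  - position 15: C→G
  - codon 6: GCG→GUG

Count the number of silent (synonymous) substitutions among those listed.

Codon 1: UGG (Trp) → UGU (Cys) — missense.
Codon 2: UAC (Tyr) → UCC (Ser) — missense.
Codon 4: CAG (Gln) → CAA (Gln) — synonymous.
Codon 5: CUC (Leu) → CUG (Leu) — synonymous.
Codon 6: GCG (Ala) → GUG (Val) — missense.
Synonymous: 2 of 5.

2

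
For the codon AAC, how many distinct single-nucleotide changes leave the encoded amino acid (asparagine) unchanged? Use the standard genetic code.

Position 1: none → 0 synonymous.
Position 2: none → 0 synonymous.
Position 3: AAU → 1 synonymous.
Total: 0 + 0 + 1 = 1.

1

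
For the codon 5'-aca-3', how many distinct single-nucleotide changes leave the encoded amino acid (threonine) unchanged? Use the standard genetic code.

3

Position 1: none → 0 synonymous.
Position 2: none → 0 synonymous.
Position 3: ACT, ACC, ACG → 3 synonymous.
Total: 0 + 0 + 3 = 3.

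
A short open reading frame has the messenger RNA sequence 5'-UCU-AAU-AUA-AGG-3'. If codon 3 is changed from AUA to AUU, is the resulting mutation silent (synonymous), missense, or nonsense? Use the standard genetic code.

Position 9 falls in codon 3: AUA → Ile.
After the substitution the codon is AUU → Ile.
Both encode Ile, so the change is synonymous.

silent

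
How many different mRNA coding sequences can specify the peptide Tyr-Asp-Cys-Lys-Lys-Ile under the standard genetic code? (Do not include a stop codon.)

Tyr: 2 codons.
Asp: 2 codons.
Cys: 2 codons.
Lys: 2 codons.
Lys: 2 codons.
Ile: 3 codons.
2 × 2 × 2 × 2 × 2 × 3 = 96.

96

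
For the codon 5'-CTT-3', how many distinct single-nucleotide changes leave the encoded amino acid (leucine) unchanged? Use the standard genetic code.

3

Position 1: none → 0 synonymous.
Position 2: none → 0 synonymous.
Position 3: CTC, CTA, CTG → 3 synonymous.
Total: 0 + 0 + 3 = 3.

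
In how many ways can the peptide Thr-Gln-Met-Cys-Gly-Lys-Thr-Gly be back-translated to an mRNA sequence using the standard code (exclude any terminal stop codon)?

Thr: 4 codons.
Gln: 2 codons.
Met: 1 codon.
Cys: 2 codons.
Gly: 4 codons.
Lys: 2 codons.
Thr: 4 codons.
Gly: 4 codons.
4 × 2 × 1 × 2 × 4 × 2 × 4 × 4 = 2048.

2048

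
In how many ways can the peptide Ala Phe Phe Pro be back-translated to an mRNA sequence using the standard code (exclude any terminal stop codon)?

Ala: 4 codons.
Phe: 2 codons.
Phe: 2 codons.
Pro: 4 codons.
4 × 2 × 2 × 4 = 64.

64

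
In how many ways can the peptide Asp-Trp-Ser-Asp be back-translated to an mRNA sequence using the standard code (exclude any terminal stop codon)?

Asp: 2 codons.
Trp: 1 codon.
Ser: 6 codons.
Asp: 2 codons.
2 × 1 × 6 × 2 = 24.

24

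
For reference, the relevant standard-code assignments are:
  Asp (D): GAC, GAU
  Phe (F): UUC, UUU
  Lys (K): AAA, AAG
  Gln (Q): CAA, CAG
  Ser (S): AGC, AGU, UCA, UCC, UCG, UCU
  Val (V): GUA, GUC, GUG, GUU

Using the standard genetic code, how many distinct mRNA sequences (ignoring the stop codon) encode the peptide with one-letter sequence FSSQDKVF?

4608

Phe: 2 codons.
Ser: 6 codons.
Ser: 6 codons.
Gln: 2 codons.
Asp: 2 codons.
Lys: 2 codons.
Val: 4 codons.
Phe: 2 codons.
2 × 6 × 6 × 2 × 2 × 2 × 4 × 2 = 4608.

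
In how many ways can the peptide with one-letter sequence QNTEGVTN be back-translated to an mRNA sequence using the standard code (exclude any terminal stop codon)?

4096

Gln: 2 codons.
Asn: 2 codons.
Thr: 4 codons.
Glu: 2 codons.
Gly: 4 codons.
Val: 4 codons.
Thr: 4 codons.
Asn: 2 codons.
2 × 2 × 4 × 2 × 4 × 4 × 4 × 2 = 4096.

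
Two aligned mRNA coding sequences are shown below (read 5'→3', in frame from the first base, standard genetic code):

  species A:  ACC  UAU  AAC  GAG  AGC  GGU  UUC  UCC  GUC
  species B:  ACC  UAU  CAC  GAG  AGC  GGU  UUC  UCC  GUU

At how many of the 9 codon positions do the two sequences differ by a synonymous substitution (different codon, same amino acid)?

1

Codon 1: ACC Thr / ACC Thr — identical.
Codon 2: UAU Tyr / UAU Tyr — identical.
Codon 3: AAC Asn / CAC His — nonsynonymous.
Codon 4: GAG Glu / GAG Glu — identical.
Codon 5: AGC Ser / AGC Ser — identical.
Codon 6: GGU Gly / GGU Gly — identical.
Codon 7: UUC Phe / UUC Phe — identical.
Codon 8: UCC Ser / UCC Ser — identical.
Codon 9: GUC Val / GUU Val — synonymous.
Synonymous differences: 1.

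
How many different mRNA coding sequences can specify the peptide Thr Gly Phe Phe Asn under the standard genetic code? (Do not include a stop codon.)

128

Thr: 4 codons.
Gly: 4 codons.
Phe: 2 codons.
Phe: 2 codons.
Asn: 2 codons.
4 × 4 × 2 × 2 × 2 = 128.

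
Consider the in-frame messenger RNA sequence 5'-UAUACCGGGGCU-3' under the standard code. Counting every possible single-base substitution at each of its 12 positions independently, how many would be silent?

10

Codon 1 (UAU, Tyr): 1 synonymous substitution.
Codon 2 (ACC, Thr): 3 synonymous substitutions.
Codon 3 (GGG, Gly): 3 synonymous substitutions.
Codon 4 (GCU, Ala): 3 synonymous substitutions.
Total: 1 + 3 + 3 + 3 = 10.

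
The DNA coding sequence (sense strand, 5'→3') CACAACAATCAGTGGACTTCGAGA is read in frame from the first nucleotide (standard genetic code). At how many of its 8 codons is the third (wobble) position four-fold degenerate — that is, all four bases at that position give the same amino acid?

2

Codon 1 CAC (His): third position 2-fold.
Codon 2 AAC (Asn): third position 2-fold.
Codon 3 AAT (Asn): third position 2-fold.
Codon 4 CAG (Gln): third position 2-fold.
Codon 5 TGG (Trp): third position 1-fold.
Codon 6 ACT (Thr): third position 4-fold.
Codon 7 TCG (Ser): third position 4-fold.
Codon 8 AGA (Arg): third position 2-fold.
Four-fold degenerate third positions: 2.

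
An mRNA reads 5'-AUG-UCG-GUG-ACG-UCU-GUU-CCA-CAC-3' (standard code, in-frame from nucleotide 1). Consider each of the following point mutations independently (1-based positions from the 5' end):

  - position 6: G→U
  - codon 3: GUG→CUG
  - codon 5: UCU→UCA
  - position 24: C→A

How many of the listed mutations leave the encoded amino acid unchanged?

Codon 2: UCG (Ser) → UCU (Ser) — synonymous.
Codon 3: GUG (Val) → CUG (Leu) — missense.
Codon 5: UCU (Ser) → UCA (Ser) — synonymous.
Codon 8: CAC (His) → CAA (Gln) — missense.
Synonymous: 2 of 4.

2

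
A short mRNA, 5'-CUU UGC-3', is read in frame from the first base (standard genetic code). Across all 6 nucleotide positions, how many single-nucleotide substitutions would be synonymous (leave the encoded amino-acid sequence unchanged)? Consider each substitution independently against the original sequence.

Codon 1 (CUU, Leu): 3 synonymous substitutions.
Codon 2 (UGC, Cys): 1 synonymous substitution.
Total: 3 + 1 = 4.

4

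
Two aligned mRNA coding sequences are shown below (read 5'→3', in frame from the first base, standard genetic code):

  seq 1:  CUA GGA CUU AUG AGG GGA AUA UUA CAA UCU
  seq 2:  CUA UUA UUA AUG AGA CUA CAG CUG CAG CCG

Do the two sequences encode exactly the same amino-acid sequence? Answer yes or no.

Codon 1: CUA Leu / CUA Leu — identical.
Codon 2: GGA Gly / UUA Leu — nonsynonymous.
Codon 3: CUU Leu / UUA Leu — synonymous.
Codon 4: AUG Met / AUG Met — identical.
Codon 5: AGG Arg / AGA Arg — synonymous.
Codon 6: GGA Gly / CUA Leu — nonsynonymous.
Codon 7: AUA Ile / CAG Gln — nonsynonymous.
Codon 8: UUA Leu / CUG Leu — synonymous.
Codon 9: CAA Gln / CAG Gln — synonymous.
Codon 10: UCU Ser / CCG Pro — nonsynonymous.
Nonsynonymous differences: 4 → different protein.

no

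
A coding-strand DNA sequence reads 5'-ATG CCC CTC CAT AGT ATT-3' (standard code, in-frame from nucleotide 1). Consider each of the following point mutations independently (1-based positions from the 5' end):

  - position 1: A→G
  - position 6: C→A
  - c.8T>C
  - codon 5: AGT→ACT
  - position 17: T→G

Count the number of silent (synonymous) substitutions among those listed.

1

Codon 1: ATG (Met) → GTG (Val) — missense.
Codon 2: CCC (Pro) → CCA (Pro) — synonymous.
Codon 3: CTC (Leu) → CCC (Pro) — missense.
Codon 5: AGT (Ser) → ACT (Thr) — missense.
Codon 6: ATT (Ile) → AGT (Ser) — missense.
Synonymous: 1 of 5.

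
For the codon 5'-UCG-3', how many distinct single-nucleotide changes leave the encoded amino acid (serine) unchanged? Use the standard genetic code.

Position 1: none → 0 synonymous.
Position 2: none → 0 synonymous.
Position 3: UCU, UCC, UCA → 3 synonymous.
Total: 0 + 0 + 3 = 3.

3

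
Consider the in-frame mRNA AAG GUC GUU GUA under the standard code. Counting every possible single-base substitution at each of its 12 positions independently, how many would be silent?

Codon 1 (AAG, Lys): 1 synonymous substitution.
Codon 2 (GUC, Val): 3 synonymous substitutions.
Codon 3 (GUU, Val): 3 synonymous substitutions.
Codon 4 (GUA, Val): 3 synonymous substitutions.
Total: 1 + 3 + 3 + 3 = 10.

10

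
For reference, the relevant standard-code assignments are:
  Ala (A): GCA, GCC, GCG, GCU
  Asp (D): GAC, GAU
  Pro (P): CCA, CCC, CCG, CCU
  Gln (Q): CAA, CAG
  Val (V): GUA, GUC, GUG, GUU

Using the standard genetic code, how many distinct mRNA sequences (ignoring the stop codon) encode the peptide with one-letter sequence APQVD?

Ala: 4 codons.
Pro: 4 codons.
Gln: 2 codons.
Val: 4 codons.
Asp: 2 codons.
4 × 4 × 2 × 4 × 2 = 256.

256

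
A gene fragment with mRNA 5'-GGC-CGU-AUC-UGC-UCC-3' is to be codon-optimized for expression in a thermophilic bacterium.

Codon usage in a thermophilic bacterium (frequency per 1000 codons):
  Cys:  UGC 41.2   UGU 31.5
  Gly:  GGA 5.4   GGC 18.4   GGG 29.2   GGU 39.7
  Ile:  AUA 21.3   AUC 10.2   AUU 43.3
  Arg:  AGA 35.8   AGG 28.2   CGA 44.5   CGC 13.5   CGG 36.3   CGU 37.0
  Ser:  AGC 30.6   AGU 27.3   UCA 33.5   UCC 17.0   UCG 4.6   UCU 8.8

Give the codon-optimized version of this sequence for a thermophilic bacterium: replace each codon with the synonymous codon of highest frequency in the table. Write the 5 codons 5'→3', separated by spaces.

Codon 1 (Gly): best is GGU at 39.7.
Codon 2 (Arg): best is CGA at 44.5.
Codon 3 (Ile): best is AUU at 43.3.
Codon 4 (Cys): best is UGC at 41.2.
Codon 5 (Ser): best is UCA at 33.5.

GGU CGA AUU UGC UCA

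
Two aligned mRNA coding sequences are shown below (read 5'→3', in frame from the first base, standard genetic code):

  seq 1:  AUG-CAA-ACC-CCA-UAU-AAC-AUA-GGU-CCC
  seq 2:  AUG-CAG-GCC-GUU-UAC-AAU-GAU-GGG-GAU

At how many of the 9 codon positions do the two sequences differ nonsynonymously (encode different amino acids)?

4

Codon 1: AUG Met / AUG Met — identical.
Codon 2: CAA Gln / CAG Gln — synonymous.
Codon 3: ACC Thr / GCC Ala — nonsynonymous.
Codon 4: CCA Pro / GUU Val — nonsynonymous.
Codon 5: UAU Tyr / UAC Tyr — synonymous.
Codon 6: AAC Asn / AAU Asn — synonymous.
Codon 7: AUA Ile / GAU Asp — nonsynonymous.
Codon 8: GGU Gly / GGG Gly — synonymous.
Codon 9: CCC Pro / GAU Asp — nonsynonymous.
Nonsynonymous differences: 4.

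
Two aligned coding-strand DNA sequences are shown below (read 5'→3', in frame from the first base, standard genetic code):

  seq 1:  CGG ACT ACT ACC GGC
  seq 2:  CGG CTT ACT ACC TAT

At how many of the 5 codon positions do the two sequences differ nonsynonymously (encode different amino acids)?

2

Codon 1: CGG Arg / CGG Arg — identical.
Codon 2: ACT Thr / CTT Leu — nonsynonymous.
Codon 3: ACT Thr / ACT Thr — identical.
Codon 4: ACC Thr / ACC Thr — identical.
Codon 5: GGC Gly / TAT Tyr — nonsynonymous.
Nonsynonymous differences: 2.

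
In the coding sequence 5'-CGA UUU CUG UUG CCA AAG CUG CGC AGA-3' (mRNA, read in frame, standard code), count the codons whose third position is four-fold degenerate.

Codon 1 CGA (Arg): third position 4-fold.
Codon 2 UUU (Phe): third position 2-fold.
Codon 3 CUG (Leu): third position 4-fold.
Codon 4 UUG (Leu): third position 2-fold.
Codon 5 CCA (Pro): third position 4-fold.
Codon 6 AAG (Lys): third position 2-fold.
Codon 7 CUG (Leu): third position 4-fold.
Codon 8 CGC (Arg): third position 4-fold.
Codon 9 AGA (Arg): third position 2-fold.
Four-fold degenerate third positions: 5.

5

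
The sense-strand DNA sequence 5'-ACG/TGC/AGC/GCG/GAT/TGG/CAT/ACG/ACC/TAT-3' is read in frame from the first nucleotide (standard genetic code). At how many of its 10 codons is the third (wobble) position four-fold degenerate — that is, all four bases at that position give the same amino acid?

4

Codon 1 ACG (Thr): third position 4-fold.
Codon 2 TGC (Cys): third position 2-fold.
Codon 3 AGC (Ser): third position 2-fold.
Codon 4 GCG (Ala): third position 4-fold.
Codon 5 GAT (Asp): third position 2-fold.
Codon 6 TGG (Trp): third position 1-fold.
Codon 7 CAT (His): third position 2-fold.
Codon 8 ACG (Thr): third position 4-fold.
Codon 9 ACC (Thr): third position 4-fold.
Codon 10 TAT (Tyr): third position 2-fold.
Four-fold degenerate third positions: 4.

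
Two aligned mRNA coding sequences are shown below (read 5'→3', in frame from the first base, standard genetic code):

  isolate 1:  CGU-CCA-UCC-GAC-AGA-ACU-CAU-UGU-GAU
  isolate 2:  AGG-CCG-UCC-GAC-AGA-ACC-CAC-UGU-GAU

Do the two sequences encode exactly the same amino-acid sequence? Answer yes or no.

Codon 1: CGU Arg / AGG Arg — synonymous.
Codon 2: CCA Pro / CCG Pro — synonymous.
Codon 3: UCC Ser / UCC Ser — identical.
Codon 4: GAC Asp / GAC Asp — identical.
Codon 5: AGA Arg / AGA Arg — identical.
Codon 6: ACU Thr / ACC Thr — synonymous.
Codon 7: CAU His / CAC His — synonymous.
Codon 8: UGU Cys / UGU Cys — identical.
Codon 9: GAU Asp / GAU Asp — identical.
Nonsynonymous differences: 0 → same protein.

yes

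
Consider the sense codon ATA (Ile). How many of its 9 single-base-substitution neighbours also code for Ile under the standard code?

Position 1: none → 0 synonymous.
Position 2: none → 0 synonymous.
Position 3: ATT, ATC → 2 synonymous.
Total: 0 + 0 + 2 = 2.

2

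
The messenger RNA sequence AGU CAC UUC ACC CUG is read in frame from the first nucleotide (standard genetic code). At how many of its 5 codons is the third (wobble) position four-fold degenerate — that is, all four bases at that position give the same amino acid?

Codon 1 AGU (Ser): third position 2-fold.
Codon 2 CAC (His): third position 2-fold.
Codon 3 UUC (Phe): third position 2-fold.
Codon 4 ACC (Thr): third position 4-fold.
Codon 5 CUG (Leu): third position 4-fold.
Four-fold degenerate third positions: 2.

2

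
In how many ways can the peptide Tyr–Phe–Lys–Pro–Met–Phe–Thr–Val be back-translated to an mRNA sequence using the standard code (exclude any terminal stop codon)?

1024

Tyr: 2 codons.
Phe: 2 codons.
Lys: 2 codons.
Pro: 4 codons.
Met: 1 codon.
Phe: 2 codons.
Thr: 4 codons.
Val: 4 codons.
2 × 2 × 2 × 4 × 1 × 2 × 4 × 4 = 1024.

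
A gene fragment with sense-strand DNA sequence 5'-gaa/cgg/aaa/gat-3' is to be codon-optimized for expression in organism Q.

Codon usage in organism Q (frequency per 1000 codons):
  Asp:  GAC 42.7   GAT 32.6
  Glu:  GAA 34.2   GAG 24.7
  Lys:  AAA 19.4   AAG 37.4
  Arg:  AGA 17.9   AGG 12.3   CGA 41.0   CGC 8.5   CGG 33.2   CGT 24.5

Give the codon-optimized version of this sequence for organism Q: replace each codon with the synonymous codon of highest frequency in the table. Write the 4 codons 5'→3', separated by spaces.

Codon 1 (Glu): best is GAA at 34.2.
Codon 2 (Arg): best is CGA at 41.0.
Codon 3 (Lys): best is AAG at 37.4.
Codon 4 (Asp): best is GAC at 42.7.

GAA CGA AAG GAC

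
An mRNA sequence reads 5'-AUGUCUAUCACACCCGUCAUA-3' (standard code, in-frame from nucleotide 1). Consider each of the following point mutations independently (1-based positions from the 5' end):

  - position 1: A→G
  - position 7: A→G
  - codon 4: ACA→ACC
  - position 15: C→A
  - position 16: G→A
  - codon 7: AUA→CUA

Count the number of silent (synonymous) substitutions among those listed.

2

Codon 1: AUG (Met) → GUG (Val) — missense.
Codon 3: AUC (Ile) → GUC (Val) — missense.
Codon 4: ACA (Thr) → ACC (Thr) — synonymous.
Codon 5: CCC (Pro) → CCA (Pro) — synonymous.
Codon 6: GUC (Val) → AUC (Ile) — missense.
Codon 7: AUA (Ile) → CUA (Leu) — missense.
Synonymous: 2 of 6.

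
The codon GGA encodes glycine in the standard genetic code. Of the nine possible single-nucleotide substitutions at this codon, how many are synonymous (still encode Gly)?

3

Position 1: none → 0 synonymous.
Position 2: none → 0 synonymous.
Position 3: GGT, GGC, GGG → 3 synonymous.
Total: 0 + 0 + 3 = 3.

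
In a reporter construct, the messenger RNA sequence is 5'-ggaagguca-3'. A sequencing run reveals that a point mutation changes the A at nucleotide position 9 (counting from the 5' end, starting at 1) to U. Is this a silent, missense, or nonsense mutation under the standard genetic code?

Position 9 falls in codon 3: UCA → Ser.
After the substitution the codon is UCU → Ser.
Both encode Ser, so the change is synonymous.

silent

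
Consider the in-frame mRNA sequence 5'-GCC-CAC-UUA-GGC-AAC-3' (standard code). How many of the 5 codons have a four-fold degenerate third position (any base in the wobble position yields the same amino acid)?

Codon 1 GCC (Ala): third position 4-fold.
Codon 2 CAC (His): third position 2-fold.
Codon 3 UUA (Leu): third position 2-fold.
Codon 4 GGC (Gly): third position 4-fold.
Codon 5 AAC (Asn): third position 2-fold.
Four-fold degenerate third positions: 2.

2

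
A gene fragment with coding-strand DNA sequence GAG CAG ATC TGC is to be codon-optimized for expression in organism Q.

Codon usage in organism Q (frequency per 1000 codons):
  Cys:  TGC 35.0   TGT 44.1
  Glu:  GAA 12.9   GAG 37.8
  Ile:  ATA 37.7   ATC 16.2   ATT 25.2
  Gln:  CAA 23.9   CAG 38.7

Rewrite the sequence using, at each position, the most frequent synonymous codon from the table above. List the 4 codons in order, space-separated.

GAG CAG ATA TGT

Codon 1 (Glu): best is GAG at 37.8.
Codon 2 (Gln): best is CAG at 38.7.
Codon 3 (Ile): best is ATA at 37.7.
Codon 4 (Cys): best is TGT at 44.1.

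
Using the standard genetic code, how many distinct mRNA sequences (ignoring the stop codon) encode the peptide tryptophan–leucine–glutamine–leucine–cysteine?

Trp: 1 codon.
Leu: 6 codons.
Gln: 2 codons.
Leu: 6 codons.
Cys: 2 codons.
1 × 6 × 2 × 6 × 2 = 144.

144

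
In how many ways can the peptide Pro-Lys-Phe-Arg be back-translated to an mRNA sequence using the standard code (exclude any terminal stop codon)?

Pro: 4 codons.
Lys: 2 codons.
Phe: 2 codons.
Arg: 6 codons.
4 × 2 × 2 × 6 = 96.

96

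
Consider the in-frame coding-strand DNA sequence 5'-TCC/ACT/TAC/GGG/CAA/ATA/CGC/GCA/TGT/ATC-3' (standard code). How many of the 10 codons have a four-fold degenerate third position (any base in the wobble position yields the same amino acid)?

Codon 1 TCC (Ser): third position 4-fold.
Codon 2 ACT (Thr): third position 4-fold.
Codon 3 TAC (Tyr): third position 2-fold.
Codon 4 GGG (Gly): third position 4-fold.
Codon 5 CAA (Gln): third position 2-fold.
Codon 6 ATA (Ile): third position 3-fold.
Codon 7 CGC (Arg): third position 4-fold.
Codon 8 GCA (Ala): third position 4-fold.
Codon 9 TGT (Cys): third position 2-fold.
Codon 10 ATC (Ile): third position 3-fold.
Four-fold degenerate third positions: 5.

5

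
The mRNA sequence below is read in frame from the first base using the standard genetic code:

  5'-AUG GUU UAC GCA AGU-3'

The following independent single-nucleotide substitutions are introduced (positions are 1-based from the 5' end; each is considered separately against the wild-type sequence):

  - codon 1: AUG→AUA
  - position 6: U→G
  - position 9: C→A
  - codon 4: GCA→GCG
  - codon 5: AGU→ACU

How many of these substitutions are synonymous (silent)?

Codon 1: AUG (Met) → AUA (Ile) — missense.
Codon 2: GUU (Val) → GUG (Val) — synonymous.
Codon 3: UAC (Tyr) → UAA (Stop) — nonsense.
Codon 4: GCA (Ala) → GCG (Ala) — synonymous.
Codon 5: AGU (Ser) → ACU (Thr) — missense.
Synonymous: 2 of 5.

2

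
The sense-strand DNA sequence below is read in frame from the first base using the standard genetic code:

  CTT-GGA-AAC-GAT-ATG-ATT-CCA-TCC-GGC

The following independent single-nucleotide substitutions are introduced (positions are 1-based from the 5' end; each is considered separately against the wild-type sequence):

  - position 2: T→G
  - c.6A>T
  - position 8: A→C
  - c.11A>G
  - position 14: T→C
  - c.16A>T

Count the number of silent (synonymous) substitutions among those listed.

Codon 1: CTT (Leu) → CGT (Arg) — missense.
Codon 2: GGA (Gly) → GGT (Gly) — synonymous.
Codon 3: AAC (Asn) → ACC (Thr) — missense.
Codon 4: GAT (Asp) → GGT (Gly) — missense.
Codon 5: ATG (Met) → ACG (Thr) — missense.
Codon 6: ATT (Ile) → TTT (Phe) — missense.
Synonymous: 1 of 6.

1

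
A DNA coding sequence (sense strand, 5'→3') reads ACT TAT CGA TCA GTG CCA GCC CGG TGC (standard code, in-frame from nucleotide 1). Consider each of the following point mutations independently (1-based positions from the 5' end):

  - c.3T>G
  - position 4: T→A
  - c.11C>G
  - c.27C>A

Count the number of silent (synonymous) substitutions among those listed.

1

Codon 1: ACT (Thr) → ACG (Thr) — synonymous.
Codon 2: TAT (Tyr) → AAT (Asn) — missense.
Codon 4: TCA (Ser) → TGA (Stop) — nonsense.
Codon 9: TGC (Cys) → TGA (Stop) — nonsense.
Synonymous: 1 of 4.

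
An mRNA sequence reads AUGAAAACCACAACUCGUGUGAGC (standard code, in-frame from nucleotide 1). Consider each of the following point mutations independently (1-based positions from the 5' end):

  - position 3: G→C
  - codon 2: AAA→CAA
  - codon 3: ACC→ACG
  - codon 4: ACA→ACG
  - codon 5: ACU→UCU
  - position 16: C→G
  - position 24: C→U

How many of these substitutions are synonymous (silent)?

3

Codon 1: AUG (Met) → AUC (Ile) — missense.
Codon 2: AAA (Lys) → CAA (Gln) — missense.
Codon 3: ACC (Thr) → ACG (Thr) — synonymous.
Codon 4: ACA (Thr) → ACG (Thr) — synonymous.
Codon 5: ACU (Thr) → UCU (Ser) — missense.
Codon 6: CGU (Arg) → GGU (Gly) — missense.
Codon 8: AGC (Ser) → AGU (Ser) — synonymous.
Synonymous: 3 of 7.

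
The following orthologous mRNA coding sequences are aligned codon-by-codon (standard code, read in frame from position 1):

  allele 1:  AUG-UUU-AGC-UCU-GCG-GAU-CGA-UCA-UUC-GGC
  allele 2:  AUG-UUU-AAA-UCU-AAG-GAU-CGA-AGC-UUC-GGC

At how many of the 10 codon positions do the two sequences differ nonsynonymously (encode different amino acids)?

Codon 1: AUG Met / AUG Met — identical.
Codon 2: UUU Phe / UUU Phe — identical.
Codon 3: AGC Ser / AAA Lys — nonsynonymous.
Codon 4: UCU Ser / UCU Ser — identical.
Codon 5: GCG Ala / AAG Lys — nonsynonymous.
Codon 6: GAU Asp / GAU Asp — identical.
Codon 7: CGA Arg / CGA Arg — identical.
Codon 8: UCA Ser / AGC Ser — synonymous.
Codon 9: UUC Phe / UUC Phe — identical.
Codon 10: GGC Gly / GGC Gly — identical.
Nonsynonymous differences: 2.

2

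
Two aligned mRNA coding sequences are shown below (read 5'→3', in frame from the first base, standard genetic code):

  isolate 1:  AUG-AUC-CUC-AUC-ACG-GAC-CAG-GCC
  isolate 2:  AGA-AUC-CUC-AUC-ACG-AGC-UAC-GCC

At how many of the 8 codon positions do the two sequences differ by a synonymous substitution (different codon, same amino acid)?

0

Codon 1: AUG Met / AGA Arg — nonsynonymous.
Codon 2: AUC Ile / AUC Ile — identical.
Codon 3: CUC Leu / CUC Leu — identical.
Codon 4: AUC Ile / AUC Ile — identical.
Codon 5: ACG Thr / ACG Thr — identical.
Codon 6: GAC Asp / AGC Ser — nonsynonymous.
Codon 7: CAG Gln / UAC Tyr — nonsynonymous.
Codon 8: GCC Ala / GCC Ala — identical.
Synonymous differences: 0.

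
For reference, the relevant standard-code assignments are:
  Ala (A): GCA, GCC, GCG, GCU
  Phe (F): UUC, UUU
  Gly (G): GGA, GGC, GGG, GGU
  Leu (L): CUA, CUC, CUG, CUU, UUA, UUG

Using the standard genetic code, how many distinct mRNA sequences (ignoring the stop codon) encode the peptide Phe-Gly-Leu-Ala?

192

Phe: 2 codons.
Gly: 4 codons.
Leu: 6 codons.
Ala: 4 codons.
2 × 4 × 6 × 4 = 192.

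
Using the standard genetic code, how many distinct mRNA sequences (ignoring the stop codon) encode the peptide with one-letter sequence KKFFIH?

Lys: 2 codons.
Lys: 2 codons.
Phe: 2 codons.
Phe: 2 codons.
Ile: 3 codons.
His: 2 codons.
2 × 2 × 2 × 2 × 3 × 2 = 96.

96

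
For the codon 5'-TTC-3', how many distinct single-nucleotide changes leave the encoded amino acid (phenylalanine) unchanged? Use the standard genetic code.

Position 1: none → 0 synonymous.
Position 2: none → 0 synonymous.
Position 3: TTT → 1 synonymous.
Total: 0 + 0 + 1 = 1.

1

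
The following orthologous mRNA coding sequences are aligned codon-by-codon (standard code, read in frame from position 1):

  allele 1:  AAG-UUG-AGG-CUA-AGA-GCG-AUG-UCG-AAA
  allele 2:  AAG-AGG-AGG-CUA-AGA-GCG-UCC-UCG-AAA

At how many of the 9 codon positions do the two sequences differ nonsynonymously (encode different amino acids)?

Codon 1: AAG Lys / AAG Lys — identical.
Codon 2: UUG Leu / AGG Arg — nonsynonymous.
Codon 3: AGG Arg / AGG Arg — identical.
Codon 4: CUA Leu / CUA Leu — identical.
Codon 5: AGA Arg / AGA Arg — identical.
Codon 6: GCG Ala / GCG Ala — identical.
Codon 7: AUG Met / UCC Ser — nonsynonymous.
Codon 8: UCG Ser / UCG Ser — identical.
Codon 9: AAA Lys / AAA Lys — identical.
Nonsynonymous differences: 2.

2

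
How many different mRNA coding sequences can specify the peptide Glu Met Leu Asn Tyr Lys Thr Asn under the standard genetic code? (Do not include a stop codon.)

768

Glu: 2 codons.
Met: 1 codon.
Leu: 6 codons.
Asn: 2 codons.
Tyr: 2 codons.
Lys: 2 codons.
Thr: 4 codons.
Asn: 2 codons.
2 × 1 × 6 × 2 × 2 × 2 × 4 × 2 = 768.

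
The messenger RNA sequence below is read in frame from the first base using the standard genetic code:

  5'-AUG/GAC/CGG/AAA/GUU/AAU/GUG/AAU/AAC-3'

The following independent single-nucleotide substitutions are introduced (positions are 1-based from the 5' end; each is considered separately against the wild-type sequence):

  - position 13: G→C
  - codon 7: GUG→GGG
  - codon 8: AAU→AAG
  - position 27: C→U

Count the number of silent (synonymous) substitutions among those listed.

1

Codon 5: GUU (Val) → CUU (Leu) — missense.
Codon 7: GUG (Val) → GGG (Gly) — missense.
Codon 8: AAU (Asn) → AAG (Lys) — missense.
Codon 9: AAC (Asn) → AAU (Asn) — synonymous.
Synonymous: 1 of 4.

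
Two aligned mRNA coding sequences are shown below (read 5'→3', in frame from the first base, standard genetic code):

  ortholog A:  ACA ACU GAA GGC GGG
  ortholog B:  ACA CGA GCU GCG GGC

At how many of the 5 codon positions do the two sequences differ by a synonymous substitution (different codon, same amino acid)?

1

Codon 1: ACA Thr / ACA Thr — identical.
Codon 2: ACU Thr / CGA Arg — nonsynonymous.
Codon 3: GAA Glu / GCU Ala — nonsynonymous.
Codon 4: GGC Gly / GCG Ala — nonsynonymous.
Codon 5: GGG Gly / GGC Gly — synonymous.
Synonymous differences: 1.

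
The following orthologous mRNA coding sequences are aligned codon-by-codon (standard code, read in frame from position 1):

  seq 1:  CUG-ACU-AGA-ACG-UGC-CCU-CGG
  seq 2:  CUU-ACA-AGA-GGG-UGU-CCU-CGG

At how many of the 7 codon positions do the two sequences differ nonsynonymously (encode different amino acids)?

1

Codon 1: CUG Leu / CUU Leu — synonymous.
Codon 2: ACU Thr / ACA Thr — synonymous.
Codon 3: AGA Arg / AGA Arg — identical.
Codon 4: ACG Thr / GGG Gly — nonsynonymous.
Codon 5: UGC Cys / UGU Cys — synonymous.
Codon 6: CCU Pro / CCU Pro — identical.
Codon 7: CGG Arg / CGG Arg — identical.
Nonsynonymous differences: 1.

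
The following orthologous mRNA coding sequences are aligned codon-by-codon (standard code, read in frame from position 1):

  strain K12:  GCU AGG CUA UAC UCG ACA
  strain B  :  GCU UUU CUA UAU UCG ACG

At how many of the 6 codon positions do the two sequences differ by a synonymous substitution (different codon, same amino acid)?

2

Codon 1: GCU Ala / GCU Ala — identical.
Codon 2: AGG Arg / UUU Phe — nonsynonymous.
Codon 3: CUA Leu / CUA Leu — identical.
Codon 4: UAC Tyr / UAU Tyr — synonymous.
Codon 5: UCG Ser / UCG Ser — identical.
Codon 6: ACA Thr / ACG Thr — synonymous.
Synonymous differences: 2.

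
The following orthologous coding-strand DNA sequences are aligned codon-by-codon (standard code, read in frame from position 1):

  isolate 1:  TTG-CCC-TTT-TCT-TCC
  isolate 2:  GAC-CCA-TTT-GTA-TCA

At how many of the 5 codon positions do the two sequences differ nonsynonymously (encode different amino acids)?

Codon 1: TTG Leu / GAC Asp — nonsynonymous.
Codon 2: CCC Pro / CCA Pro — synonymous.
Codon 3: TTT Phe / TTT Phe — identical.
Codon 4: TCT Ser / GTA Val — nonsynonymous.
Codon 5: TCC Ser / TCA Ser — synonymous.
Nonsynonymous differences: 2.

2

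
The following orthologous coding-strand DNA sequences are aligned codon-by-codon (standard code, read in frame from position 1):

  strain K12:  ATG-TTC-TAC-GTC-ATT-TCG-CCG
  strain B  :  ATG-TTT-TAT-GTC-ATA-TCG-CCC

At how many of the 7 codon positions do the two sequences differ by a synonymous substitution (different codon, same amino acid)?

Codon 1: ATG Met / ATG Met — identical.
Codon 2: TTC Phe / TTT Phe — synonymous.
Codon 3: TAC Tyr / TAT Tyr — synonymous.
Codon 4: GTC Val / GTC Val — identical.
Codon 5: ATT Ile / ATA Ile — synonymous.
Codon 6: TCG Ser / TCG Ser — identical.
Codon 7: CCG Pro / CCC Pro — synonymous.
Synonymous differences: 4.

4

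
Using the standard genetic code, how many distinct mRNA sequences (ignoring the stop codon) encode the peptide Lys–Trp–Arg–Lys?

Lys: 2 codons.
Trp: 1 codon.
Arg: 6 codons.
Lys: 2 codons.
2 × 1 × 6 × 2 = 24.

24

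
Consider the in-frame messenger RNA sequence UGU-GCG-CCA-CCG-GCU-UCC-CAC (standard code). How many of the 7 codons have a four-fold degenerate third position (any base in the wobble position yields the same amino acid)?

Codon 1 UGU (Cys): third position 2-fold.
Codon 2 GCG (Ala): third position 4-fold.
Codon 3 CCA (Pro): third position 4-fold.
Codon 4 CCG (Pro): third position 4-fold.
Codon 5 GCU (Ala): third position 4-fold.
Codon 6 UCC (Ser): third position 4-fold.
Codon 7 CAC (His): third position 2-fold.
Four-fold degenerate third positions: 5.

5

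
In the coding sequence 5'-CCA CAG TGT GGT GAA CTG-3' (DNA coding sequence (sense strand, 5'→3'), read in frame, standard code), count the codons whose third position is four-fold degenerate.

Codon 1 CCA (Pro): third position 4-fold.
Codon 2 CAG (Gln): third position 2-fold.
Codon 3 TGT (Cys): third position 2-fold.
Codon 4 GGT (Gly): third position 4-fold.
Codon 5 GAA (Glu): third position 2-fold.
Codon 6 CTG (Leu): third position 4-fold.
Four-fold degenerate third positions: 3.

3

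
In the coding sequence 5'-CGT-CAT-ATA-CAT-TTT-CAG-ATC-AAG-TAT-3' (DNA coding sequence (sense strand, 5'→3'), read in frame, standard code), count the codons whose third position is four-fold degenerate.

1

Codon 1 CGT (Arg): third position 4-fold.
Codon 2 CAT (His): third position 2-fold.
Codon 3 ATA (Ile): third position 3-fold.
Codon 4 CAT (His): third position 2-fold.
Codon 5 TTT (Phe): third position 2-fold.
Codon 6 CAG (Gln): third position 2-fold.
Codon 7 ATC (Ile): third position 3-fold.
Codon 8 AAG (Lys): third position 2-fold.
Codon 9 TAT (Tyr): third position 2-fold.
Four-fold degenerate third positions: 1.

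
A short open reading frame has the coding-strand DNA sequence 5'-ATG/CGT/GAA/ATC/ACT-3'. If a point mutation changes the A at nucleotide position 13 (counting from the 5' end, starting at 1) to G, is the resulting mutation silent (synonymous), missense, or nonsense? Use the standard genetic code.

missense

Position 13 falls in codon 5: ACT → Thr.
After the substitution the codon is GCT → Ala.
Thr ≠ Ala, so this is a missense mutation.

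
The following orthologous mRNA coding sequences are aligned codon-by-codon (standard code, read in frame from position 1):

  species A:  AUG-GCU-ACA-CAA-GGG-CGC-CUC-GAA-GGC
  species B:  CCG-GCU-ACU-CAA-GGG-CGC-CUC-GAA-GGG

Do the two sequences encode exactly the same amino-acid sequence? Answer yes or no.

no

Codon 1: AUG Met / CCG Pro — nonsynonymous.
Codon 2: GCU Ala / GCU Ala — identical.
Codon 3: ACA Thr / ACU Thr — synonymous.
Codon 4: CAA Gln / CAA Gln — identical.
Codon 5: GGG Gly / GGG Gly — identical.
Codon 6: CGC Arg / CGC Arg — identical.
Codon 7: CUC Leu / CUC Leu — identical.
Codon 8: GAA Glu / GAA Glu — identical.
Codon 9: GGC Gly / GGG Gly — synonymous.
Nonsynonymous differences: 1 → different protein.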